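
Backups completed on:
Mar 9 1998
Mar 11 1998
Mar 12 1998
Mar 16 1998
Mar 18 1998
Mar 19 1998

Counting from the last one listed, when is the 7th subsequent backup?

Apr 6 1998

Gaps: 2, 1, 4, 2, 1 days — not constant, but cyclic with period 3.
The events fall on every Monday, Wednesday and Thursday.
The following Monday is Mar 23 1998.
Next Wednesday: Mar 25 1998.
Next Thursday: Mar 26 1998.
Next Monday: Mar 30 1998.
The following Wednesday is Apr 1 1998.
The following Thursday is Apr 2 1998.
Next Monday: Apr 6 1998.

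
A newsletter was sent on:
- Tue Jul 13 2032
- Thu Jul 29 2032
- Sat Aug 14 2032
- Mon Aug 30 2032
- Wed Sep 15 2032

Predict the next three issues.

Every event comes 16 days after the last (16, 16, 16, 16).
Wed Sep 15 2032 + 16 days = Fri Oct 1 2032.
Fri Oct 1 2032 + 16 days = Sun Oct 17 2032.
Sun Oct 17 2032 + 16 days = Tue Nov 2 2032.

Fri Oct 1 2032, Sun Oct 17 2032, Tue Nov 2 2032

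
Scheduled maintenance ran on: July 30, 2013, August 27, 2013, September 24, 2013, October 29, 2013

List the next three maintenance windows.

Every date is a Tuesday; gaps 28, 28, 35 days.
Each is the last Tuesday of its month (at least one falls on the 29th or later, ruling out '4th Tuesday').
November 2013 ends with Tuesday November 26, 2013.
Last Tuesday of December 2013: December 31, 2013.
Last Tuesday of January 2014: January 28, 2014.

November 26, 2013; December 31, 2013; January 28, 2014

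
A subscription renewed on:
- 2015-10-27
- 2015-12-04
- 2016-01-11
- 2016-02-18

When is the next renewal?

2016-03-27

Gaps between consecutive events: 38, 38, 38 days — a constant 38-day interval.
2016-02-18 + 38 days = 2016-03-27.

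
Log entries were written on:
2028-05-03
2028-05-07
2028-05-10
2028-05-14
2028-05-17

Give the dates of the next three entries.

2028-05-21, 2028-05-24, 2028-05-28

Every event lands on a Wednesday or Sunday (gaps cycle 4, 3, 4, 3).
So the schedule is: every Wednesday and Sunday.
The following Sunday is 2028-05-21.
Next Wednesday: 2028-05-24.
Next Sunday: 2028-05-28.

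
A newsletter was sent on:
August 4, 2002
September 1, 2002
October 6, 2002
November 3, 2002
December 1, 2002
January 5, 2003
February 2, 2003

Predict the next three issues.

March 2, 2003; April 6, 2003; May 4, 2003

These are Sundays at 28- or 35-day spacing (28, 35, 28, 28, 35, 28).
The pattern: 1st Sunday of the month.
1st Sunday of March 2003: March 2, 2003.
April 2003 — 1st Sunday is April 6, 2003.
1st Sunday of May 2003: May 4, 2003.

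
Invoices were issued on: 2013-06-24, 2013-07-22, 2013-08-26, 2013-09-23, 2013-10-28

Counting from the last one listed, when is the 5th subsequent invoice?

Gaps: 28, 35, 28, 35 days — a mix of 28 and 35. Every date is a Monday.
Each is the 4th Monday of its month.
November 2013 — 4th Monday is 2013-11-25.
December 2013 — 4th Monday is 2013-12-23.
4th Monday of January 2014: 2014-01-27.
4th Monday of February 2014: 2014-02-24.
March 2014 — 4th Monday is 2014-03-24.

2014-03-24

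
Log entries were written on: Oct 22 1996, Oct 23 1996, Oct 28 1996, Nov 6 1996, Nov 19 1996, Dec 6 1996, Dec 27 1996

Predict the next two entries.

Jan 21 1997, Feb 19 1997

Intervals are 1, 5, 9, 13, 17, 21 days — an arithmetic progression with common difference 4.
Next gap: 25 days. Dec 27 1996 + 25 days = Jan 21 1997.
Next gap: 29 days. Jan 21 1997 + 29 days = Feb 19 1997.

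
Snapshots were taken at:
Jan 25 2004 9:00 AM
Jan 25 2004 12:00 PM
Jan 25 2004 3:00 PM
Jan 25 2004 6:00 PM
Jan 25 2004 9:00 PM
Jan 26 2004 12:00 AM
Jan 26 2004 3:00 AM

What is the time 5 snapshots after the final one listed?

Jan 26 2004 6:00 PM

Spacing: 3, 3, 3, 3, 3, 3 h — constant 3 h.
Jan 26 2004 3:00 AM + 3 h = Jan 26 2004 6:00 AM.
Jan 26 2004 6:00 AM + 3 h = Jan 26 2004 9:00 AM.
Jan 26 2004 9:00 AM + 3 h = Jan 26 2004 12:00 PM.
Jan 26 2004 12:00 PM + 3 h = Jan 26 2004 3:00 PM.
Jan 26 2004 3:00 PM + 3 h = Jan 26 2004 6:00 PM.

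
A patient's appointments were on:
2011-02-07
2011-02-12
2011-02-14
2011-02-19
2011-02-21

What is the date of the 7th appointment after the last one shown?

2011-03-19

Gaps: 5, 2, 5, 2 days — not constant, but cyclic with period 2.
The events fall on every Monday and Saturday.
The following Saturday is 2011-02-26.
The following Monday is 2011-02-28.
The following Saturday is 2011-03-05.
The following Monday is 2011-03-07.
The following Saturday is 2011-03-12.
Next Monday: 2011-03-14.
Next Saturday: 2011-03-19.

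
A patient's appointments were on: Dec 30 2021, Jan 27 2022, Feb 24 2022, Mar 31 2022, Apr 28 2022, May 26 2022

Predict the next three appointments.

Jun 30 2022, Jul 28 2022, Aug 25 2022

All Thursdays; the gaps (28, 28, 35, 28, 28) vary with month length.
This is the last Thursday of each month.
June 2022 ends with Thursday Jun 30 2022.
Last Thursday of July 2022: Jul 28 2022.
August 2022 ends with Thursday Aug 25 2022.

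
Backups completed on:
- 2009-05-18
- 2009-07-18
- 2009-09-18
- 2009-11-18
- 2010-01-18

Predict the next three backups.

2010-03-18, 2010-05-18, 2010-07-18

Each date is the 18th; the gaps (61, 62, 61, 61) track the month lengths.
The rule is the 18th of every 2 months.
Next: March 2010 → 2010-03-18.
May 2010: 2010-05-18.
July 2010: 2010-07-18.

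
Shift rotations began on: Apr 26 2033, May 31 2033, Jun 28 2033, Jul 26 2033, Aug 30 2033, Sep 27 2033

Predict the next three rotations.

Oct 25 2033, Nov 29 2033, Dec 27 2033

All Tuesdays; the gaps (35, 28, 28, 35, 28) vary with month length.
This is the last Tuesday of each month.
October 2033 ends with Tuesday Oct 25 2033.
Last Tuesday of November 2033: Nov 29 2033.
December 2033 ends with Tuesday Dec 27 2033.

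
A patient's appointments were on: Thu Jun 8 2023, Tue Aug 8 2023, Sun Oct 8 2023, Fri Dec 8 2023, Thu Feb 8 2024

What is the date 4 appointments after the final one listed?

Tue Oct 8 2024

The day-of-month is always 8 (61, 61, 61, 62 days between events).
So this recurs on the 8th of every 2 months.
Next: April 2024 → Mon Apr 8 2024.
June 2024: Sat Jun 8 2024.
August 2024: Thu Aug 8 2024.
Next: October 2024 → Tue Oct 8 2024.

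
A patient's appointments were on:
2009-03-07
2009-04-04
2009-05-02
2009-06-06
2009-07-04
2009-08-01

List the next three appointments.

All dates are Saturdays, 28, 28, 35, 28, 28 days apart.
Specifically, the 1st Saturday of each month.
1st Saturday of September 2009: 2009-09-05.
1st Saturday of October 2009: 2009-10-03.
1st Saturday of November 2009: 2009-11-07.

2009-09-05, 2009-10-03, 2009-11-07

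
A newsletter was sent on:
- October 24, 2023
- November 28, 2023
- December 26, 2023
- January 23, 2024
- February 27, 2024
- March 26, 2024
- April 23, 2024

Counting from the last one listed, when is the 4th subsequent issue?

August 27, 2024

All dates are Tuesdays, 35, 28, 28, 35, 28, 28 days apart.
Specifically, the 4th Tuesday of each month.
May 2024 — 4th Tuesday is May 28, 2024.
June 2024 — 4th Tuesday is June 25, 2024.
4th Tuesday of July 2024: July 23, 2024.
August 2024 — 4th Tuesday is August 27, 2024.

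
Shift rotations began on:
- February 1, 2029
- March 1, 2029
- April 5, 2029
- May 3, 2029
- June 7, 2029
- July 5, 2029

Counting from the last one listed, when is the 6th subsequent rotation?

These are Thursdays at 28- or 35-day spacing (28, 35, 28, 35, 28).
The pattern: 1st Thursday of the month.
1st Thursday of August 2029: August 2, 2029.
1st Thursday of September 2029: September 6, 2029.
1st Thursday of October 2029: October 4, 2029.
1st Thursday of November 2029: November 1, 2029.
December 2029 — 1st Thursday is December 6, 2029.
1st Thursday of January 2030: January 3, 2030.

January 3, 2030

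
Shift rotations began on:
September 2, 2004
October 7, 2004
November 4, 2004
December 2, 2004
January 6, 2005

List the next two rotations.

Gaps: 35, 28, 28, 35 days — a mix of 28 and 35. Every date is a Thursday.
Each is the 1st Thursday of its month.
February 2005 — 1st Thursday is February 3, 2005.
1st Thursday of March 2005: March 3, 2005.

February 3, 2005; March 3, 2005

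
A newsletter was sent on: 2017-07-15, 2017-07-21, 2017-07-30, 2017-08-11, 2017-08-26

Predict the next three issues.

2017-09-13, 2017-10-04, 2017-10-28

The spacing grows by 3 each time: 6, 9, 12, 15 days.
Next gap: 18 days. 2017-08-26 + 18 days = 2017-09-13.
Next gap: 21 days. 2017-09-13 + 21 days = 2017-10-04.
Next gap: 24 days. 2017-10-04 + 24 days = 2017-10-28.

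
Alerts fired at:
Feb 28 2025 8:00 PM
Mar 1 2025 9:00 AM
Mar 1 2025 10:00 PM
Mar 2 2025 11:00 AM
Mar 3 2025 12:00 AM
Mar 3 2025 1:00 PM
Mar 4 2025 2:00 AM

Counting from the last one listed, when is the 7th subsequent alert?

Gaps: 13, 13, 13, 13, 13, 13 hours — each event is 13 hours after the previous one.
Mar 4 2025 2:00 AM + 13 h = Mar 4 2025 3:00 PM.
Mar 4 2025 3:00 PM + 13 h = Mar 5 2025 4:00 AM.
Mar 5 2025 4:00 AM + 13 h = Mar 5 2025 5:00 PM.
Mar 5 2025 5:00 PM + 13 h = Mar 6 2025 6:00 AM.
Mar 6 2025 6:00 AM + 13 h = Mar 6 2025 7:00 PM.
Mar 6 2025 7:00 PM + 13 h = Mar 7 2025 8:00 AM.
Mar 7 2025 8:00 AM + 13 h = Mar 7 2025 9:00 PM.

Mar 7 2025 9:00 PM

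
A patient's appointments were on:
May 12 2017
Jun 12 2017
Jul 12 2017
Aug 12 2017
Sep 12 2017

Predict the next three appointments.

Each date is the 12th; the gaps (31, 30, 31, 31) track the month lengths.
The rule is the 12th of each month.
October 2017: Oct 12 2017.
November 2017: Nov 12 2017.
Next: December 2017 → Dec 12 2017.

Oct 12 2017, Nov 12 2017, Dec 12 2017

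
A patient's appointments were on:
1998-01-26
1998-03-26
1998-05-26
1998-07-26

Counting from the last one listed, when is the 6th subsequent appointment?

1999-07-26

The day-of-month is always 26 (59, 61, 61 days between events).
So this recurs on the 26th of every 2 months.
September 1998: 1998-09-26.
November 1998: 1998-11-26.
Next: January 1999 → 1999-01-26.
Next: March 1999 → 1999-03-26.
Next: May 1999 → 1999-05-26.
July 1999: 1999-07-26.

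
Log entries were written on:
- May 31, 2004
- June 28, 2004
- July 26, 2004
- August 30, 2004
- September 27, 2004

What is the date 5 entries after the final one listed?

All Mondays; the gaps (28, 28, 35, 28) vary with month length.
This is the last Monday of each month.
October 2004 ends with Monday October 25, 2004.
Last Monday of November 2004: November 29, 2004.
Last Monday of December 2004: December 27, 2004.
Last Monday of January 2005: January 31, 2005.
Last Monday of February 2005: February 28, 2005.

February 28, 2005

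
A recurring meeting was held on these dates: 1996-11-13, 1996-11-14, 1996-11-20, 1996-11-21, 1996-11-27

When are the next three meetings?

1996-11-28, 1996-12-04, 1996-12-05

The gap pattern 1, 6, 1, 6 repeats every 2 events.
These are the Wednesdays and Thursdays of each week.
Next Thursday: 1996-11-28.
Next Wednesday: 1996-12-04.
Next Thursday: 1996-12-05.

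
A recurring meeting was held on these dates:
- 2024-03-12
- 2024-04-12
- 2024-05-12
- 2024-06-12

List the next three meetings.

2024-07-12, 2024-08-12, 2024-09-12

The day-of-month is always 12 (31, 30, 31 days between events).
So this recurs on the 12th of each month.
Next: July 2024 → 2024-07-12.
Next: August 2024 → 2024-08-12.
Next: September 2024 → 2024-09-12.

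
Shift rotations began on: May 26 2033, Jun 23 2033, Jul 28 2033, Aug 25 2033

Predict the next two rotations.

Sep 22 2033, Oct 27 2033

These are Thursdays at 28- or 35-day spacing (28, 35, 28).
The pattern: 4th Thursday of the month.
4th Thursday of September 2033: Sep 22 2033.
October 2033 — 4th Thursday is Oct 27 2033.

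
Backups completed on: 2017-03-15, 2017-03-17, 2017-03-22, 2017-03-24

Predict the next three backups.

Gaps: 2, 5, 2 days — not constant, but cyclic with period 2.
The events fall on every Wednesday and Friday.
The following Wednesday is 2017-03-29.
The following Friday is 2017-03-31.
Next Wednesday: 2017-04-05.

2017-03-29, 2017-03-31, 2017-04-05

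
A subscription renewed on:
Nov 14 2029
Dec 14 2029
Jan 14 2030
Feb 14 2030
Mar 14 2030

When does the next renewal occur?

Gaps: 30, 31, 31, 28 days — not constant. Every event is on the 14th of the month.
Pattern: the 14th of each month.
April 2030: Apr 14 2030.

Apr 14 2030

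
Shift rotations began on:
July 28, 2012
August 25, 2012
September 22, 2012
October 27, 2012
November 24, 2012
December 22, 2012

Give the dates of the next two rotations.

January 26, 2013; February 23, 2013

Gaps: 28, 28, 35, 28, 28 days — a mix of 28 and 35. Every date is a Saturday.
Each is the 4th Saturday of its month.
January 2013 — 4th Saturday is January 26, 2013.
4th Saturday of February 2013: February 23, 2013.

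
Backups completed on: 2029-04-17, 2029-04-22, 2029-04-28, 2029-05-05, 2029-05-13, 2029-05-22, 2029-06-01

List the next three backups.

Gaps: 5, 6, 7, 8, 9, 10 days — each gap is 1 larger than the previous one.
Next gap: 11 days. 2029-06-01 + 11 days = 2029-06-12.
Next gap: 12 days. 2029-06-12 + 12 days = 2029-06-24.
Next gap: 13 days. 2029-06-24 + 13 days = 2029-07-07.

2029-06-12, 2029-06-24, 2029-07-07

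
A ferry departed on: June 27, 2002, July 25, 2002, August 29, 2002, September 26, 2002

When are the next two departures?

October 31, 2002; November 28, 2002

Every date is a Thursday; gaps 28, 35, 28 days.
Each is the last Thursday of its month (at least one falls on the 29th or later, ruling out '4th Thursday').
October 2002 ends with Thursday October 31, 2002.
November 2002 ends with Thursday November 28, 2002.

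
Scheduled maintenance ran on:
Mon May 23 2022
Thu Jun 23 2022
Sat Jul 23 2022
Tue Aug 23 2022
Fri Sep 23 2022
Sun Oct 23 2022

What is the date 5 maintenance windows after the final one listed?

Thu Mar 23 2023

Each date is the 23rd; the gaps (31, 30, 31, 31, 30) track the month lengths.
The rule is the 23rd of each month.
Next: November 2022 → Wed Nov 23 2022.
December 2022: Fri Dec 23 2022.
Next: January 2023 → Mon Jan 23 2023.
February 2023: Thu Feb 23 2023.
Next: March 2023 → Thu Mar 23 2023.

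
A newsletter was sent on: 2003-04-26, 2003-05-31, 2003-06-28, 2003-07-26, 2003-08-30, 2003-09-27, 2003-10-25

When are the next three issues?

Every date is a Saturday; gaps 35, 28, 28, 35, 28, 28 days.
Each is the last Saturday of its month (at least one falls on the 29th or later, ruling out '4th Saturday').
November 2003 ends with Saturday 2003-11-29.
Last Saturday of December 2003: 2003-12-27.
Last Saturday of January 2004: 2004-01-31.

2003-11-29, 2003-12-27, 2004-01-31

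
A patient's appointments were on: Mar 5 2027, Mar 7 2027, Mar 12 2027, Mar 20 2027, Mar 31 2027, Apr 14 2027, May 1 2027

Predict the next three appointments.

The spacing grows by 3 each time: 2, 5, 8, 11, 14, 17 days.
Next gap: 20 days. May 1 2027 + 20 days = May 21 2027.
Next gap: 23 days. May 21 2027 + 23 days = Jun 13 2027.
Next gap: 26 days. Jun 13 2027 + 26 days = Jul 9 2027.

May 21 2027, Jun 13 2027, Jul 9 2027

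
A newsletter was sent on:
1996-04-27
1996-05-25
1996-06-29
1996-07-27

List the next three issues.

Every date is a Saturday; gaps 28, 35, 28 days.
Each is the last Saturday of its month (at least one falls on the 29th or later, ruling out '4th Saturday').
Last Saturday of August 1996: 1996-08-31.
September 1996 ends with Saturday 1996-09-28.
October 1996 ends with Saturday 1996-10-26.

1996-08-31, 1996-09-28, 1996-10-26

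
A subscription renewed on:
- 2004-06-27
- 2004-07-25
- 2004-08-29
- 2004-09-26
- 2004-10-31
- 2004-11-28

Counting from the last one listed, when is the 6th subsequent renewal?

Every date is a Sunday; gaps 28, 35, 28, 35, 28 days.
Each is the last Sunday of its month (at least one falls on the 29th or later, ruling out '4th Sunday').
December 2004 ends with Sunday 2004-12-26.
January 2005 ends with Sunday 2005-01-30.
Last Sunday of February 2005: 2005-02-27.
March 2005 ends with Sunday 2005-03-27.
Last Sunday of April 2005: 2005-04-24.
May 2005 ends with Sunday 2005-05-29.

2005-05-29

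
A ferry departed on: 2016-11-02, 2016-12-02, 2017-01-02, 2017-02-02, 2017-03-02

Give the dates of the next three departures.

2017-04-02, 2017-05-02, 2017-06-02

Gaps: 30, 31, 31, 28 days — not constant. Every event is on the 2nd of the month.
Pattern: the 2nd of each month.
Next: April 2017 → 2017-04-02.
May 2017: 2017-05-02.
June 2017: 2017-06-02.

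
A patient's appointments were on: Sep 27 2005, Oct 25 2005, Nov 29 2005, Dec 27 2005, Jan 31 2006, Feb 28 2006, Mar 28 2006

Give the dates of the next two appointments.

Apr 25 2006, May 30 2006

These are Tuesdays with 28, 35, 28, 35, 28, 28-day gaps.
Each is the final Tuesday of its month — Nov 29 2005 is past the 28th, so '4th Tuesday' doesn't fit.
April 2006 ends with Tuesday Apr 25 2006.
Last Tuesday of May 2006: May 30 2006.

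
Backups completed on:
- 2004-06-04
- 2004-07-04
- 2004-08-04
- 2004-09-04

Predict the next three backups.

Each date is the 4th; the gaps (30, 31, 31) track the month lengths.
The rule is the 4th of each month.
October 2004: 2004-10-04.
Next: November 2004 → 2004-11-04.
Next: December 2004 → 2004-12-04.

2004-10-04, 2004-11-04, 2004-12-04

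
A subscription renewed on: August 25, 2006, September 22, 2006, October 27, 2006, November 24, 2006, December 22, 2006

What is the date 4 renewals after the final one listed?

April 27, 2007

These are Fridays at 28- or 35-day spacing (28, 35, 28, 28).
The pattern: 4th Friday of the month.
January 2007 — 4th Friday is January 26, 2007.
February 2007 — 4th Friday is February 23, 2007.
March 2007 — 4th Friday is March 23, 2007.
April 2007 — 4th Friday is April 27, 2007.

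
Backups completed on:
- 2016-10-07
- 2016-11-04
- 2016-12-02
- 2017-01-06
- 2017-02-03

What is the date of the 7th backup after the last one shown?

All dates are Fridays, 28, 28, 35, 28 days apart.
Specifically, the 1st Friday of each month.
1st Friday of March 2017: 2017-03-03.
April 2017 — 1st Friday is 2017-04-07.
May 2017 — 1st Friday is 2017-05-05.
1st Friday of June 2017: 2017-06-02.
July 2017 — 1st Friday is 2017-07-07.
1st Friday of August 2017: 2017-08-04.
September 2017 — 1st Friday is 2017-09-01.

2017-09-01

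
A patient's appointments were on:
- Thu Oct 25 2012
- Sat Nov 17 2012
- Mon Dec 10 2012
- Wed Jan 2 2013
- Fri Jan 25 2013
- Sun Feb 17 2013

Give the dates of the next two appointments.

Gaps between consecutive events: 23, 23, 23, 23, 23 days — a constant 23-day interval.
Sun Feb 17 2013 + 23 days = Tue Mar 12 2013.
Tue Mar 12 2013 + 23 days = Thu Apr 4 2013.

Tue Mar 12 2013, Thu Apr 4 2013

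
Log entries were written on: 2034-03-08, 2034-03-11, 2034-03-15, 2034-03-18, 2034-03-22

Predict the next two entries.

Every event lands on a Wednesday or Saturday (gaps cycle 3, 4, 3, 4).
So the schedule is: every Wednesday and Saturday.
Next Saturday: 2034-03-25.
Next Wednesday: 2034-03-29.

2034-03-25, 2034-03-29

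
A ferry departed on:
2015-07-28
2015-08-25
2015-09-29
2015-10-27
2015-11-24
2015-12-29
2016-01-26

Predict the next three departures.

2016-02-23, 2016-03-29, 2016-04-26

Every date is a Tuesday; gaps 28, 35, 28, 28, 35, 28 days.
Each is the last Tuesday of its month (at least one falls on the 29th or later, ruling out '4th Tuesday').
February 2016 ends with Tuesday 2016-02-23.
March 2016 ends with Tuesday 2016-03-29.
April 2016 ends with Tuesday 2016-04-26.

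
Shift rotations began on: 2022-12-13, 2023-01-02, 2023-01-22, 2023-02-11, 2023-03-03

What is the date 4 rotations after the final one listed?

2023-05-22

Gaps between consecutive events: 20, 20, 20, 20 days — a constant 20-day interval.
2023-03-03 + 20 days = 2023-03-23.
2023-03-23 + 20 days = 2023-04-12.
2023-04-12 + 20 days = 2023-05-02.
2023-05-02 + 20 days = 2023-05-22.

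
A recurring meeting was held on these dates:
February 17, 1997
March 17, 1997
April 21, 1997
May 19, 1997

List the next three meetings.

All dates are Mondays, 28, 35, 28 days apart.
Specifically, the 3rd Monday of each month.
June 1997 — 3rd Monday is June 16, 1997.
July 1997 — 3rd Monday is July 21, 1997.
August 1997 — 3rd Monday is August 18, 1997.

June 16, 1997; July 21, 1997; August 18, 1997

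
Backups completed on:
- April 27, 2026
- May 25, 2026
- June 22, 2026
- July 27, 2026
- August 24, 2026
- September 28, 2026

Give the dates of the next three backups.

All dates are Mondays, 28, 28, 35, 28, 35 days apart.
Specifically, the 4th Monday of each month.
4th Monday of October 2026: October 26, 2026.
November 2026 — 4th Monday is November 23, 2026.
December 2026 — 4th Monday is December 28, 2026.

October 26, 2026; November 23, 2026; December 28, 2026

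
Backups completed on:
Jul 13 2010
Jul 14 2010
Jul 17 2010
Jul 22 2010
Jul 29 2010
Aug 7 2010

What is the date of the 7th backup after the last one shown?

Dec 4 2010

The spacing grows by 2 each time: 1, 3, 5, 7, 9 days.
Next gap: 11 days. Aug 7 2010 + 11 days = Aug 18 2010.
Next gap: 13 days. Aug 18 2010 + 13 days = Aug 31 2010.
Next gap: 15 days. Aug 31 2010 + 15 days = Sep 15 2010.
Next gap: 17 days. Sep 15 2010 + 17 days = Oct 2 2010.
Next gap: 19 days. Oct 2 2010 + 19 days = Oct 21 2010.
Next gap: 21 days. Oct 21 2010 + 21 days = Nov 11 2010.
Next gap: 23 days. Nov 11 2010 + 23 days = Dec 4 2010.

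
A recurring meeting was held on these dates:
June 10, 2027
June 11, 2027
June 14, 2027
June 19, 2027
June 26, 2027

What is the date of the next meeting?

July 5, 2027

Gaps: 1, 3, 5, 7 days — each gap is 2 larger than the previous one.
Next gap: 9 days. June 26, 2027 + 9 days = July 5, 2027.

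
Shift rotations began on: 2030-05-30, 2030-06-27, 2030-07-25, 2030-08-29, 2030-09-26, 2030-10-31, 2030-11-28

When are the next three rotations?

These are Thursdays with 28, 28, 35, 28, 35, 28-day gaps.
Each is the final Thursday of its month — 2030-05-30 is past the 28th, so '4th Thursday' doesn't fit.
Last Thursday of December 2030: 2030-12-26.
January 2031 ends with Thursday 2031-01-30.
Last Thursday of February 2031: 2031-02-27.

2030-12-26, 2031-01-30, 2031-02-27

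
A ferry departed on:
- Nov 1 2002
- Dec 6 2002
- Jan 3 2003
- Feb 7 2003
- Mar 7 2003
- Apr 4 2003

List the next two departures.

All dates are Fridays, 35, 28, 35, 28, 28 days apart.
Specifically, the 1st Friday of each month.
May 2003 — 1st Friday is May 2 2003.
June 2003 — 1st Friday is Jun 6 2003.

May 2 2003, Jun 6 2003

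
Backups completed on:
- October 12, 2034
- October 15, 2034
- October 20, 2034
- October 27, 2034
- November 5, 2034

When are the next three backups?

November 16, 2034; November 29, 2034; December 14, 2034

Intervals are 3, 5, 7, 9 days — an arithmetic progression with common difference 2.
Next gap: 11 days. November 5, 2034 + 11 days = November 16, 2034.
Next gap: 13 days. November 16, 2034 + 13 days = November 29, 2034.
Next gap: 15 days. November 29, 2034 + 15 days = December 14, 2034.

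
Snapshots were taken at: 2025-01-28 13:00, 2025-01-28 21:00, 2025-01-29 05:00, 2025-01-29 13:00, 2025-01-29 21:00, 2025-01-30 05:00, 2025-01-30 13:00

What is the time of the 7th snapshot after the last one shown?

2025-02-01 21:00

The interval is a steady 8 hours (8, 8, 8, 8, 8, 8).
2025-01-30 13:00 + 8 h = 2025-01-30 21:00.
2025-01-30 21:00 + 8 h = 2025-01-31 05:00.
2025-01-31 05:00 + 8 h = 2025-01-31 13:00.
2025-01-31 13:00 + 8 h = 2025-01-31 21:00.
2025-01-31 21:00 + 8 h = 2025-02-01 05:00.
2025-02-01 05:00 + 8 h = 2025-02-01 13:00.
2025-02-01 13:00 + 8 h = 2025-02-01 21:00.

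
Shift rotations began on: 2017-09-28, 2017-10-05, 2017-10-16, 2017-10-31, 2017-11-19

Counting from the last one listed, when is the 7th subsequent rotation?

Gaps: 7, 11, 15, 19 days — each gap is 4 larger than the previous one.
Next gap: 23 days. 2017-11-19 + 23 days = 2017-12-12.
Next gap: 27 days. 2017-12-12 + 27 days = 2018-01-08.
Next gap: 31 days. 2018-01-08 + 31 days = 2018-02-08.
Next gap: 35 days. 2018-02-08 + 35 days = 2018-03-15.
Next gap: 39 days. 2018-03-15 + 39 days = 2018-04-23.
Next gap: 43 days. 2018-04-23 + 43 days = 2018-06-05.
Next gap: 47 days. 2018-06-05 + 47 days = 2018-07-22.

2018-07-22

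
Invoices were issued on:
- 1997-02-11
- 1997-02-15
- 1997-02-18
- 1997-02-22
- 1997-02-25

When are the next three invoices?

Every event lands on a Tuesday or Saturday (gaps cycle 4, 3, 4, 3).
So the schedule is: every Tuesday and Saturday.
The following Saturday is 1997-03-01.
Next Tuesday: 1997-03-04.
The following Saturday is 1997-03-08.

1997-03-01, 1997-03-04, 1997-03-08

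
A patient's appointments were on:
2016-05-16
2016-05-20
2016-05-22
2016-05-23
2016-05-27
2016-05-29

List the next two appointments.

2016-05-30, 2016-06-03

The gap pattern 4, 2, 1, 4, 2 repeats every 3 events.
These are the Mondays, Fridays and Sundays of each week.
The following Monday is 2016-05-30.
The following Friday is 2016-06-03.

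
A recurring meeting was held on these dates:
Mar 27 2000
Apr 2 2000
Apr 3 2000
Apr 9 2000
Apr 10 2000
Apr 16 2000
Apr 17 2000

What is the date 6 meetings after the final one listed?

May 8 2000

The gap pattern 6, 1, 6, 1, 6, 1 repeats every 2 events.
These are the Mondays and Sundays of each week.
The following Sunday is Apr 23 2000.
Next Monday: Apr 24 2000.
The following Sunday is Apr 30 2000.
Next Monday: May 1 2000.
The following Sunday is May 7 2000.
The following Monday is May 8 2000.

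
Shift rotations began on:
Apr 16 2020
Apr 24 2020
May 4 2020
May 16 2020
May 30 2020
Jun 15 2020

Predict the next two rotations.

Gaps: 8, 10, 12, 14, 16 days — each gap is 2 larger than the previous one.
Next gap: 18 days. Jun 15 2020 + 18 days = Jul 3 2020.
Next gap: 20 days. Jul 3 2020 + 20 days = Jul 23 2020.

Jul 3 2020, Jul 23 2020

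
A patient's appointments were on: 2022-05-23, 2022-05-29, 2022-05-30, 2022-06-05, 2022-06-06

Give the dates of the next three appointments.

2022-06-12, 2022-06-13, 2022-06-19

Gaps: 6, 1, 6, 1 days — not constant, but cyclic with period 2.
The events fall on every Monday and Sunday.
Next Sunday: 2022-06-12.
Next Monday: 2022-06-13.
The following Sunday is 2022-06-19.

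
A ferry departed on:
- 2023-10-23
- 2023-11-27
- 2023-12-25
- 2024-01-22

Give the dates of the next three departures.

All dates are Mondays, 35, 28, 28 days apart.
Specifically, the 4th Monday of each month.
4th Monday of February 2024: 2024-02-26.
4th Monday of March 2024: 2024-03-25.
4th Monday of April 2024: 2024-04-22.

2024-02-26, 2024-03-25, 2024-04-22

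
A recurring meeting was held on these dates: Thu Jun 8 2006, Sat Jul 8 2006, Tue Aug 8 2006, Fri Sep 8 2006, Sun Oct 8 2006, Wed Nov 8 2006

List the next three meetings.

Gaps: 30, 31, 31, 30, 31 days — not constant. Every event is on the 8th of the month.
Pattern: the 8th of each month.
Next: December 2006 → Fri Dec 8 2006.
Next: January 2007 → Mon Jan 8 2007.
February 2007: Thu Feb 8 2007.

Fri Dec 8 2006, Mon Jan 8 2007, Thu Feb 8 2007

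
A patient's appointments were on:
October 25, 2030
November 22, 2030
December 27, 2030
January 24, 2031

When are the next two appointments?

February 28, 2031; March 28, 2031

All dates are Fridays, 28, 35, 28 days apart.
Specifically, the 4th Friday of each month.
February 2031 — 4th Friday is February 28, 2031.
4th Friday of March 2031: March 28, 2031.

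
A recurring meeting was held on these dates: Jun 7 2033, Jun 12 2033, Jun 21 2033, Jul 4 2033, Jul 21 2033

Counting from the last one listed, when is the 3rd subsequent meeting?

Oct 4 2033

The spacing grows by 4 each time: 5, 9, 13, 17 days.
Next gap: 21 days. Jul 21 2033 + 21 days = Aug 11 2033.
Next gap: 25 days. Aug 11 2033 + 25 days = Sep 5 2033.
Next gap: 29 days. Sep 5 2033 + 29 days = Oct 4 2033.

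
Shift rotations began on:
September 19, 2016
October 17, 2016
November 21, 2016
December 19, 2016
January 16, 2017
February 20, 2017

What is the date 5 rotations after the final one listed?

All dates are Mondays, 28, 35, 28, 28, 35 days apart.
Specifically, the 3rd Monday of each month.
3rd Monday of March 2017: March 20, 2017.
April 2017 — 3rd Monday is April 17, 2017.
May 2017 — 3rd Monday is May 15, 2017.
3rd Monday of June 2017: June 19, 2017.
July 2017 — 3rd Monday is July 17, 2017.

July 17, 2017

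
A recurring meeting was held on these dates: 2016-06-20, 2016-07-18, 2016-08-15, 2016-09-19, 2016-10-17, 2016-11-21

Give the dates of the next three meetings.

2016-12-19, 2017-01-16, 2017-02-20

Gaps: 28, 28, 35, 28, 35 days — a mix of 28 and 35. Every date is a Monday.
Each is the 3rd Monday of its month.
3rd Monday of December 2016: 2016-12-19.
3rd Monday of January 2017: 2017-01-16.
February 2017 — 3rd Monday is 2017-02-20.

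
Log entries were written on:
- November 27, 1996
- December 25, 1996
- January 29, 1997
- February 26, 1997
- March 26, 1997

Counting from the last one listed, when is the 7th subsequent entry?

These are Wednesdays with 28, 35, 28, 28-day gaps.
Each is the final Wednesday of its month — January 29, 1997 is past the 28th, so '4th Wednesday' doesn't fit.
April 1997 ends with Wednesday April 30, 1997.
May 1997 ends with Wednesday May 28, 1997.
Last Wednesday of June 1997: June 25, 1997.
July 1997 ends with Wednesday July 30, 1997.
Last Wednesday of August 1997: August 27, 1997.
September 1997 ends with Wednesday September 24, 1997.
October 1997 ends with Wednesday October 29, 1997.

October 29, 1997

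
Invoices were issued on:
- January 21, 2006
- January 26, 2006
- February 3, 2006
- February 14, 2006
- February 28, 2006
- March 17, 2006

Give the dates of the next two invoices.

Intervals are 5, 8, 11, 14, 17 days — an arithmetic progression with common difference 3.
Next gap: 20 days. March 17, 2006 + 20 days = April 6, 2006.
Next gap: 23 days. April 6, 2006 + 23 days = April 29, 2006.

April 6, 2006; April 29, 2006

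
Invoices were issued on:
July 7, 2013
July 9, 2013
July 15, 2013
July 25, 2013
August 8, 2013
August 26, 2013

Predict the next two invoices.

Intervals are 2, 6, 10, 14, 18 days — an arithmetic progression with common difference 4.
Next gap: 22 days. August 26, 2013 + 22 days = September 17, 2013.
Next gap: 26 days. September 17, 2013 + 26 days = October 13, 2013.

September 17, 2013; October 13, 2013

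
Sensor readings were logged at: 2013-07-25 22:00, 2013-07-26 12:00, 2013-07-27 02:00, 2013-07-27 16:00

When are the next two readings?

The interval is a steady 14 hours (14, 14, 14).
2013-07-27 16:00 + 14 h = 2013-07-28 06:00.
2013-07-28 06:00 + 14 h = 2013-07-28 20:00.

2013-07-28 06:00, 2013-07-28 20:00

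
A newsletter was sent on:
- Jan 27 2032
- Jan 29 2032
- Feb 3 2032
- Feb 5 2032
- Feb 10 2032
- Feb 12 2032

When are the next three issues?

The gap pattern 2, 5, 2, 5, 2 repeats every 2 events.
These are the Tuesdays and Thursdays of each week.
Next Tuesday: Feb 17 2032.
Next Thursday: Feb 19 2032.
The following Tuesday is Feb 24 2032.

Feb 17 2032, Feb 19 2032, Feb 24 2032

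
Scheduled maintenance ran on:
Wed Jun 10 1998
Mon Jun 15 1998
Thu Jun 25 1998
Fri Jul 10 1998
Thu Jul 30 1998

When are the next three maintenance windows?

Mon Aug 24 1998, Wed Sep 23 1998, Wed Oct 28 1998

The spacing grows by 5 each time: 5, 10, 15, 20 days.
Next gap: 25 days. Thu Jul 30 1998 + 25 days = Mon Aug 24 1998.
Next gap: 30 days. Mon Aug 24 1998 + 30 days = Wed Sep 23 1998.
Next gap: 35 days. Wed Sep 23 1998 + 35 days = Wed Oct 28 1998.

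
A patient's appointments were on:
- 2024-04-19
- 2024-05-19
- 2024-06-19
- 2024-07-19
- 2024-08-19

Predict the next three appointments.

2024-09-19, 2024-10-19, 2024-11-19

Each date is the 19th; the gaps (30, 31, 30, 31) track the month lengths.
The rule is the 19th of each month.
Next: September 2024 → 2024-09-19.
October 2024: 2024-10-19.
November 2024: 2024-11-19.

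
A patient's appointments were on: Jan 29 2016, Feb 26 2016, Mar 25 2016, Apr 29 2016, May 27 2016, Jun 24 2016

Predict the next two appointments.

These are Fridays with 28, 28, 35, 28, 28-day gaps.
Each is the final Friday of its month — Jan 29 2016 is past the 28th, so '4th Friday' doesn't fit.
July 2016 ends with Friday Jul 29 2016.
Last Friday of August 2016: Aug 26 2016.

Jul 29 2016, Aug 26 2016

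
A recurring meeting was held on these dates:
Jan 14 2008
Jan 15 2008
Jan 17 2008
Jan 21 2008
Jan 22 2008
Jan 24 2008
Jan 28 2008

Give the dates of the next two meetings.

Gaps: 1, 2, 4, 1, 2, 4 days — not constant, but cyclic with period 3.
The events fall on every Monday, Tuesday and Thursday.
The following Tuesday is Jan 29 2008.
Next Thursday: Jan 31 2008.

Jan 29 2008, Jan 31 2008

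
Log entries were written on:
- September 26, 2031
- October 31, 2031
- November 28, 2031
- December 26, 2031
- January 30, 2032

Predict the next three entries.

Every date is a Friday; gaps 35, 28, 28, 35 days.
Each is the last Friday of its month (at least one falls on the 29th or later, ruling out '4th Friday').
February 2032 ends with Friday February 27, 2032.
Last Friday of March 2032: March 26, 2032.
Last Friday of April 2032: April 30, 2032.

February 27, 2032; March 26, 2032; April 30, 2032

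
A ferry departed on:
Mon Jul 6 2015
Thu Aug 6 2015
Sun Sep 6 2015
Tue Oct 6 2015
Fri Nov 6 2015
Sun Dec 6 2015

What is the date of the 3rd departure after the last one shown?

Sun Mar 6 2016

Each date is the 6th; the gaps (31, 31, 30, 31, 30) track the month lengths.
The rule is the 6th of each month.
Next: January 2016 → Wed Jan 6 2016.
February 2016: Sat Feb 6 2016.
Next: March 2016 → Sun Mar 6 2016.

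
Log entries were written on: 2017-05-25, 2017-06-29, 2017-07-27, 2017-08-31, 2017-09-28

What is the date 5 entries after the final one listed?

All Thursdays; the gaps (35, 28, 35, 28) vary with month length.
This is the last Thursday of each month.
October 2017 ends with Thursday 2017-10-26.
November 2017 ends with Thursday 2017-11-30.
Last Thursday of December 2017: 2017-12-28.
January 2018 ends with Thursday 2018-01-25.
February 2018 ends with Thursday 2018-02-22.

2018-02-22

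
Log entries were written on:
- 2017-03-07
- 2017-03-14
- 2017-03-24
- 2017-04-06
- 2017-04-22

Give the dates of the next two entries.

2017-05-11, 2017-06-02

The spacing grows by 3 each time: 7, 10, 13, 16 days.
Next gap: 19 days. 2017-04-22 + 19 days = 2017-05-11.
Next gap: 22 days. 2017-05-11 + 22 days = 2017-06-02.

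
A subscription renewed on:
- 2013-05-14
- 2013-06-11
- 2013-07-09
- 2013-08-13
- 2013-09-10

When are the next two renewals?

2013-10-08, 2013-11-12

These are Tuesdays at 28- or 35-day spacing (28, 28, 35, 28).
The pattern: 2nd Tuesday of the month.
October 2013 — 2nd Tuesday is 2013-10-08.
November 2013 — 2nd Tuesday is 2013-11-12.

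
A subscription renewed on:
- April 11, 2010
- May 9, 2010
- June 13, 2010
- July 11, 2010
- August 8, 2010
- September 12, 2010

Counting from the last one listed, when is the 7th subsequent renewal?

All dates are Sundays, 28, 35, 28, 28, 35 days apart.
Specifically, the 2nd Sunday of each month.
October 2010 — 2nd Sunday is October 10, 2010.
November 2010 — 2nd Sunday is November 14, 2010.
2nd Sunday of December 2010: December 12, 2010.
January 2011 — 2nd Sunday is January 9, 2011.
2nd Sunday of February 2011: February 13, 2011.
2nd Sunday of March 2011: March 13, 2011.
2nd Sunday of April 2011: April 10, 2011.

April 10, 2011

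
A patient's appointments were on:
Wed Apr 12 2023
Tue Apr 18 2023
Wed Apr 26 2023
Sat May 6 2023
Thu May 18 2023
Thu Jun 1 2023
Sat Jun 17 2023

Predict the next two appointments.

Wed Jul 5 2023, Tue Jul 25 2023

Gaps: 6, 8, 10, 12, 14, 16 days — each gap is 2 larger than the previous one.
Next gap: 18 days. Sat Jun 17 2023 + 18 days = Wed Jul 5 2023.
Next gap: 20 days. Wed Jul 5 2023 + 20 days = Tue Jul 25 2023.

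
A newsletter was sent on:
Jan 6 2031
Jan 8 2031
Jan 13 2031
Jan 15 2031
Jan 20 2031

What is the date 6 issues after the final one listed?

Feb 10 2031

Every event lands on a Monday or Wednesday (gaps cycle 2, 5, 2, 5).
So the schedule is: every Monday and Wednesday.
The following Wednesday is Jan 22 2031.
Next Monday: Jan 27 2031.
Next Wednesday: Jan 29 2031.
Next Monday: Feb 3 2031.
The following Wednesday is Feb 5 2031.
Next Monday: Feb 10 2031.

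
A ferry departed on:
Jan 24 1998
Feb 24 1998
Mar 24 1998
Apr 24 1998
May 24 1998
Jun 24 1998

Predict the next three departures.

Gaps: 31, 28, 31, 30, 31 days — not constant. Every event is on the 24th of the month.
Pattern: the 24th of each month.
Next: July 1998 → Jul 24 1998.
August 1998: Aug 24 1998.
Next: September 1998 → Sep 24 1998.

Jul 24 1998, Aug 24 1998, Sep 24 1998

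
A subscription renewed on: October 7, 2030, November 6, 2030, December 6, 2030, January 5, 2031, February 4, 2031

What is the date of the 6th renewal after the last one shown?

August 3, 2031

Gaps between consecutive events: 30, 30, 30, 30 days — a constant 30-day interval.
February 4, 2031 + 30 days = March 6, 2031.
March 6, 2031 + 30 days = April 5, 2031.
April 5, 2031 + 30 days = May 5, 2031.
May 5, 2031 + 30 days = June 4, 2031.
June 4, 2031 + 30 days = July 4, 2031.
July 4, 2031 + 30 days = August 3, 2031.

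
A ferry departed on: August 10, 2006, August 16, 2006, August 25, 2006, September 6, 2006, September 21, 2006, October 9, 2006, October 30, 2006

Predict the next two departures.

November 23, 2006; December 20, 2006

Intervals are 6, 9, 12, 15, 18, 21 days — an arithmetic progression with common difference 3.
Next gap: 24 days. October 30, 2006 + 24 days = November 23, 2006.
Next gap: 27 days. November 23, 2006 + 27 days = December 20, 2006.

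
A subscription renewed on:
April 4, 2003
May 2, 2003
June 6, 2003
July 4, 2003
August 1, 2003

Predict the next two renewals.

September 5, 2003; October 3, 2003

Gaps: 28, 35, 28, 28 days — a mix of 28 and 35. Every date is a Friday.
Each is the 1st Friday of its month.
1st Friday of September 2003: September 5, 2003.
1st Friday of October 2003: October 3, 2003.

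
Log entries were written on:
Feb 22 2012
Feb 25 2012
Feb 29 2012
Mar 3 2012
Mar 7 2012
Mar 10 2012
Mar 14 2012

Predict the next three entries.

Every event lands on a Wednesday or Saturday (gaps cycle 3, 4, 3, 4, 3, 4).
So the schedule is: every Wednesday and Saturday.
The following Saturday is Mar 17 2012.
Next Wednesday: Mar 21 2012.
Next Saturday: Mar 24 2012.

Mar 17 2012, Mar 21 2012, Mar 24 2012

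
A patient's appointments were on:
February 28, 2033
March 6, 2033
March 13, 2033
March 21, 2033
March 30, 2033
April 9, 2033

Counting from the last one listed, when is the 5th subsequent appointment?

The spacing grows by 1 each time: 6, 7, 8, 9, 10 days.
Next gap: 11 days. April 9, 2033 + 11 days = April 20, 2033.
Next gap: 12 days. April 20, 2033 + 12 days = May 2, 2033.
Next gap: 13 days. May 2, 2033 + 13 days = May 15, 2033.
Next gap: 14 days. May 15, 2033 + 14 days = May 29, 2033.
Next gap: 15 days. May 29, 2033 + 15 days = June 13, 2033.

June 13, 2033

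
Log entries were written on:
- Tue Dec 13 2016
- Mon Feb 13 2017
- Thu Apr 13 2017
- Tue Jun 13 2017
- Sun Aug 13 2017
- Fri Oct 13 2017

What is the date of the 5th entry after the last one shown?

Mon Aug 13 2018

The day-of-month is always 13 (62, 59, 61, 61, 61 days between events).
So this recurs on the 13th of every 2 months.
Next: December 2017 → Wed Dec 13 2017.
Next: February 2018 → Tue Feb 13 2018.
Next: April 2018 → Fri Apr 13 2018.
June 2018: Wed Jun 13 2018.
Next: August 2018 → Mon Aug 13 2018.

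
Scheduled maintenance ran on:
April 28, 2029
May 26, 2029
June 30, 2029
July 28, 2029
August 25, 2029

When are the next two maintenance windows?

September 29, 2029; October 27, 2029

Every date is a Saturday; gaps 28, 35, 28, 28 days.
Each is the last Saturday of its month (at least one falls on the 29th or later, ruling out '4th Saturday').
September 2029 ends with Saturday September 29, 2029.
October 2029 ends with Saturday October 27, 2029.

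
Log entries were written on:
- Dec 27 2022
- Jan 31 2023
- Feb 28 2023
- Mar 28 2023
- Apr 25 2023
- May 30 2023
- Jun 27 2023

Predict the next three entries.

Jul 25 2023, Aug 29 2023, Sep 26 2023

These are Tuesdays with 35, 28, 28, 28, 35, 28-day gaps.
Each is the final Tuesday of its month — Jan 31 2023 is past the 28th, so '4th Tuesday' doesn't fit.
July 2023 ends with Tuesday Jul 25 2023.
August 2023 ends with Tuesday Aug 29 2023.
September 2023 ends with Tuesday Sep 26 2023.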